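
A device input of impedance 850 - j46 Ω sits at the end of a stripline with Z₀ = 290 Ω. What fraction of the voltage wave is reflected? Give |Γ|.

Γ = (Z_L − Z_0)/(Z_L + Z_0) = (560 − j46)/(1140 − j46)
|Γ| = 562/1140

|Γ| ≈ 0.492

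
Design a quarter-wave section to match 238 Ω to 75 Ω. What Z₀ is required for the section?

Z_qwt = √(Z_0·R_L) = √(75 × 238) = √17850

Z_qwt ≈ 134 Ω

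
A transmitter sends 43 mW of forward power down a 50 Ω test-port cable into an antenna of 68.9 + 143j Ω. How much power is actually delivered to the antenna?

P_delivered ≈ 17.1 mW

|Γ| = |(18.9 + j143)/(118.9 + j143)| = 0.776
|Γ|² = 0.602
P_refl = |Γ|²·P_inc = 25.9 mW, P_del = (1 − |Γ|²)·P_inc = 17.1 mW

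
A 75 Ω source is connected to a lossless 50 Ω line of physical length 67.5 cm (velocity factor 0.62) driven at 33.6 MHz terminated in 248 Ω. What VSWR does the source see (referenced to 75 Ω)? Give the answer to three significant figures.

VSWR ≈ 5.33

λ = v/f = 0.62·c / 33.6 MHz = 5.54 m
βl = 2π·l/λ = 2π × 0.122 = 43.9°
tan(βl) = 0.962
Z_in = Z_0·(Z_L + jZ_0·tanβl)/(Z_0 + jZ_L·tanβl) = 20.1 − j47.8 Ω
Γ_s = (Z_in − Z_s)/(Z_in + Z_s) = (-54.9 − j47.8)/(95.1 − j47.8), |Γ_s| = 0.684
VSWR = (1 + |Γ_s|)/(1 − |Γ_s|)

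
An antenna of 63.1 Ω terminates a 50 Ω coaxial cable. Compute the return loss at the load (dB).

Γ = (63.1 − 50)/(63.1 + 50) = 0.116
RL = −20·log₁₀|Γ| = −20·log₁₀(0.116)

RL ≈ 18.7 dB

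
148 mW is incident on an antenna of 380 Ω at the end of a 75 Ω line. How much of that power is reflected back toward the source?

Γ = (380 − 75)/(380 + 75) = 0.67
|Γ|² = 0.449
P_refl = |Γ|²·P_inc = 66.5 mW, P_del = (1 − |Γ|²)·P_inc = 81.5 mW

P_reflected ≈ 66.5 mW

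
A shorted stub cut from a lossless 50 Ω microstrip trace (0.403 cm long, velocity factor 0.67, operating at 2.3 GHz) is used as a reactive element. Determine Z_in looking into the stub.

Z_in ≈ +j14.9 Ω

λ = v/f = 0.67·c / 2.3 GHz = 0.0874 m
βl = 2π·l/λ = 2π × 0.0461 = 16.6°
tan(βl) = 0.298
For a shorted stub, Z_in = jZ_0·tan(βl)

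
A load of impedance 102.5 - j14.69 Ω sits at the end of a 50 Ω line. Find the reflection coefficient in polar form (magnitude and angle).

Γ = (Z_L − Z_0)/(Z_L + Z_0) = (52.5 − j14.69)/(152.5 − j14.69)
|Γ| = 54.5/153 = 0.356

Γ ≈ 0.356 ∠ -10.1°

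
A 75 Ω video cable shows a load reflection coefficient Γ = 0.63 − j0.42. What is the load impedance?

Z_L ≈ 102 − j201 Ω

Z_L = Z_0·(1 + Γ)/(1 − Γ) = 75·(1.63 − j0.42)/(0.37 + j0.42)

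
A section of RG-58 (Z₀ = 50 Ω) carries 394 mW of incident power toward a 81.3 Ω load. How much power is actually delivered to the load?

P_delivered ≈ 372 mW

Γ = (81.3 − 50)/(81.3 + 50) = 0.238
|Γ|² = 0.0568
P_refl = |Γ|²·P_inc = 22.4 mW, P_del = (1 − |Γ|²)·P_inc = 372 mW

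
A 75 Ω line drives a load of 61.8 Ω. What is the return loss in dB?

Γ = (61.8 − 75)/(61.8 + 75) = -0.0965
RL = −20·log₁₀|Γ| = −20·log₁₀(0.0965)

RL ≈ 20.3 dB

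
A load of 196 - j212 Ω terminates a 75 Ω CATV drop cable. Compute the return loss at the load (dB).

Γ = (121 − j212)/(271 − j212), |Γ| = 0.709
RL = −20·log₁₀|Γ| = −20·log₁₀(0.709)

RL ≈ 2.98 dB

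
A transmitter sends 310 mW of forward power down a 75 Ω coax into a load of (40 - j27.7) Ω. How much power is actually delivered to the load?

P_delivered ≈ 266 mW

|Γ| = |(-35 − j27.7)/(115 − j27.7)| = 0.377
|Γ|² = 0.142
P_refl = |Γ|²·P_inc = 44.1 mW, P_del = (1 − |Γ|²)·P_inc = 266 mW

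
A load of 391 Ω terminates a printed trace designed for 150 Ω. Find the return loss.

RL ≈ 7.02 dB

Γ = (391 − 150)/(391 + 150) = 0.445
RL = −20·log₁₀|Γ| = −20·log₁₀(0.445)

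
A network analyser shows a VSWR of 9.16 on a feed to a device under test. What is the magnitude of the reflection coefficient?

|Γ| ≈ 0.803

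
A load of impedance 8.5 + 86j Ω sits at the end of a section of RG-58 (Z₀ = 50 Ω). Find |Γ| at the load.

Γ = (Z_L − Z_0)/(Z_L + Z_0) = (-41.5 + j86)/(58.5 + j86)
|Γ| = 95.5/104

|Γ| ≈ 0.918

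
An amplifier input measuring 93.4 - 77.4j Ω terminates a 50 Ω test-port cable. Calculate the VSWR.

VSWR ≈ 3.39

Γ = (Z_L − Z_0)/(Z_L + Z_0) = (43.4 − j77.4)/(143.4 − j77.4)
|Γ| = 88.7/163 = 0.545
VSWR = (1 + |Γ|)/(1 − |Γ|) = 1.54/0.455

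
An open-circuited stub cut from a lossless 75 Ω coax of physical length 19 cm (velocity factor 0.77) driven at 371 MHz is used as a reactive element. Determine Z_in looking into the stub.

Z_in ≈ +j27.1 Ω

λ = v/f = 0.77·c / 371 MHz = 0.623 m
βl = 2π·l/λ = 2π × 0.305 = 110°
tan(βl) = -2.77
For an open-circuited stub, Z_in = −jZ_0·cot(βl) = −jZ_0/tan(βl)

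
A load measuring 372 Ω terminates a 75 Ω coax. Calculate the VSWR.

Γ = (372 − 75)/(372 + 75) = 0.664
VSWR = (1 + 0.664)/(1 − 0.664)

VSWR ≈ 4.96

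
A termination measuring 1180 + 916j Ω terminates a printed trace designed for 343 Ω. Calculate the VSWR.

Γ = (Z_L − Z_0)/(Z_L + Z_0) = (837 + j916)/(1523 + j916)
|Γ| = 1240/1780 = 0.698
VSWR = (1 + |Γ|)/(1 − |Γ|) = 1.7/0.302

VSWR ≈ 5.63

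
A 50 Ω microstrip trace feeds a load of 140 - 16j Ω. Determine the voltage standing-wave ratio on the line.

Γ = (Z_L − Z_0)/(Z_L + Z_0) = (90 − j16)/(190 − j16)
|Γ| = 91.4/191 = 0.479
VSWR = (1 + |Γ|)/(1 − |Γ|) = 1.48/0.521

VSWR ≈ 2.84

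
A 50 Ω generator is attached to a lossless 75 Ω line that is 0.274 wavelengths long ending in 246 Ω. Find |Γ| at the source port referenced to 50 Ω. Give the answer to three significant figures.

βl = 2π × 0.274 = 98.6°
tan(βl) = -6.58
Z_in = Z_0·(Z_L + jZ_0·tanβl)/(Z_0 + jZ_L·tanβl) = 23.3 + j10.3 Ω
Γ_s = (Z_in − Z_s)/(Z_in + Z_s) = (-26.7 + j10.3)/(73.3 + j10.3), |Γ_s| = 0.386

|Γ| ≈ 0.386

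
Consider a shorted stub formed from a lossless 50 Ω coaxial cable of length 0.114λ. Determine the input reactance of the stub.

βl = 2π × 0.114 = 41°
tan(βl) = 0.871
For a shorted stub, Z_in = jZ_0·tan(βl)

X_in ≈ 43.5 Ω (inductive)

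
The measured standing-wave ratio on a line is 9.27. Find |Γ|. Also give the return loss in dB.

|Γ| ≈ 0.805; return loss ≈ 1.88 dB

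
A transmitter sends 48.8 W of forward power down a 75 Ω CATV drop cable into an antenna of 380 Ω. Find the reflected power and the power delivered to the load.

Γ = (380 − 75)/(380 + 75) = 0.67
|Γ|² = 0.449
P_refl = |Γ|²·P_inc = 21.9 W, P_del = (1 − |Γ|²)·P_inc = 26.9 W

P_reflected ≈ 21.9 W; P_delivered ≈ 26.9 W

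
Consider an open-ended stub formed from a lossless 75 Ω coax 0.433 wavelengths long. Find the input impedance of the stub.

Z_in ≈ +j168 Ω

βl = 2π × 0.433 = 156°
tan(βl) = -0.448
For an open-ended stub, Z_in = −jZ_0·cot(βl) = −jZ_0/tan(βl)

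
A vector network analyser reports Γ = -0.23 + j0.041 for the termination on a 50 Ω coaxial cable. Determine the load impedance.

Z_L = Z_0·(1 + Γ)/(1 − Γ) = 50·(0.77 + j0.041)/(1.23 − j0.041)

Z_L ≈ 31.2 + j2.71 Ω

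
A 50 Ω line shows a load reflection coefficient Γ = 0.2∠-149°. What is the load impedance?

Z_L ≈ 34.7 − j7.45 Ω

Z_L = Z_0·(1 + Γ)/(1 − Γ) = 50·(0.829 − j0.103)/(1.17 + j0.103)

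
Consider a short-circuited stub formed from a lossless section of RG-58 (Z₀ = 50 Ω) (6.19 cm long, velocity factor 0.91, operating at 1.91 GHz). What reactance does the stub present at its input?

λ = v/f = 0.91·c / 1.91 GHz = 0.143 m
βl = 2π·l/λ = 2π × 0.433 = 156°
tan(βl) = -0.447
For a short-circuited stub, Z_in = jZ_0·tan(βl)

X_in ≈ -22.4 Ω (capacitive)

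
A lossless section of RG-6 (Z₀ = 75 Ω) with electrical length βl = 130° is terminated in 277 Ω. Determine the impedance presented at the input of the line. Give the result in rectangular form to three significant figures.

tan(βl) = tan(130°) = -1.19
Z_in = Z_0·(Z_L + jZ_0·tanβl)/(Z_0 + jZ_L·tanβl)
     = 75·(277 − j89.4)/(75 − j330)

Z_in ≈ 32.9 + j55.5 Ω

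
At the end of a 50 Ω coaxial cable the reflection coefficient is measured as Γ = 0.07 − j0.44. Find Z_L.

Z_L ≈ 37.9 − j41.6 Ω

Z_L = Z_0·(1 + Γ)/(1 − Γ) = 50·(1.07 − j0.44)/(0.93 + j0.44)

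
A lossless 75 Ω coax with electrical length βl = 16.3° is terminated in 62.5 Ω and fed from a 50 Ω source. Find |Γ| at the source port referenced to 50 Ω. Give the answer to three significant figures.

tan(βl) = 0.292
Z_in = Z_0·(Z_L + jZ_0·tanβl)/(Z_0 + jZ_L·tanβl) = 64 + j6.33 Ω
Γ_s = (Z_in − Z_s)/(Z_in + Z_s) = (14 + j6.33)/(114 + j6.33), |Γ_s| = 0.135

|Γ| ≈ 0.135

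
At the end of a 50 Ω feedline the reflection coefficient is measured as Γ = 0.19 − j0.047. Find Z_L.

Z_L ≈ 73 − j7.14 Ω

Z_L = Z_0·(1 + Γ)/(1 − Γ) = 50·(1.19 − j0.047)/(0.81 + j0.047)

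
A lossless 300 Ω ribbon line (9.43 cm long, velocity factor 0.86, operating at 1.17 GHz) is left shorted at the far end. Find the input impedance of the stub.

Z_in ≈ −j147 Ω

λ = v/f = 0.86·c / 1.17 GHz = 0.221 m
βl = 2π·l/λ = 2π × 0.428 = 154°
tan(βl) = -0.489
For a shorted stub, Z_in = jZ_0·tan(βl)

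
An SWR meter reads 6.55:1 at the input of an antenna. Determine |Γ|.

|Γ| ≈ 0.735

|Γ| = (S − 1)/(S + 1) = (6.55 − 1)/(6.55 + 1) = 5.55/7.55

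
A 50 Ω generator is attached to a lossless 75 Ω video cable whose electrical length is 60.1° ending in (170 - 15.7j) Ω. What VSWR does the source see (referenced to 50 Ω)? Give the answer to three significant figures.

VSWR ≈ 2

tan(βl) = 1.74
Z_in = Z_0·(Z_L + jZ_0·tanβl)/(Z_0 + jZ_L·tanβl) = 39.3 − j29.5 Ω
Γ_s = (Z_in − Z_s)/(Z_in + Z_s) = (-10.7 − j29.5)/(89.3 − j29.5), |Γ_s| = 0.334
VSWR = (1 + |Γ_s|)/(1 − |Γ_s|)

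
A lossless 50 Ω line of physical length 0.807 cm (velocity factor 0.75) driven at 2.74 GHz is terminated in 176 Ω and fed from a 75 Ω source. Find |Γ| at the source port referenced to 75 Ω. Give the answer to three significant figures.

λ = v/f = 0.75·c / 2.74 GHz = 0.0821 m
βl = 2π·l/λ = 2π × 0.0983 = 35.4°
tan(βl) = 0.71
Z_in = Z_0·(Z_L + jZ_0·tanβl)/(Z_0 + jZ_L·tanβl) = 36.5 − j55.8 Ω
Γ_s = (Z_in − Z_s)/(Z_in + Z_s) = (-38.5 − j55.8)/(112 − j55.8), |Γ_s| = 0.543

|Γ| ≈ 0.543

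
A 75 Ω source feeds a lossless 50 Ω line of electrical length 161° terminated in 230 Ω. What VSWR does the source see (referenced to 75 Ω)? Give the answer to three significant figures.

tan(βl) = -0.344
Z_in = Z_0·(Z_L + jZ_0·tanβl)/(Z_0 + jZ_L·tanβl) = 73.3 + j98.9 Ω
Γ_s = (Z_in − Z_s)/(Z_in + Z_s) = (-1.68 + j98.9)/(148 + j98.9), |Γ_s| = 0.555
VSWR = (1 + |Γ_s|)/(1 − |Γ_s|)

VSWR ≈ 3.49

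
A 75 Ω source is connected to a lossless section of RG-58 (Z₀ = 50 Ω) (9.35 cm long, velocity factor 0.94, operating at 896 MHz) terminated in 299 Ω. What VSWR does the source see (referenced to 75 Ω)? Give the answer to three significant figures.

VSWR ≈ 8.55

λ = v/f = 0.94·c / 896 MHz = 0.315 m
βl = 2π·l/λ = 2π × 0.297 = 107°
tan(βl) = -3.28
Z_in = Z_0·(Z_L + jZ_0·tanβl)/(Z_0 + jZ_L·tanβl) = 9.11 + j14.8 Ω
Γ_s = (Z_in − Z_s)/(Z_in + Z_s) = (-65.9 + j14.8)/(84.1 + j14.8), |Γ_s| = 0.791
VSWR = (1 + |Γ_s|)/(1 − |Γ_s|)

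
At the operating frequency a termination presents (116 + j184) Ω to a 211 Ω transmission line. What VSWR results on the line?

Γ = (Z_L − Z_0)/(Z_L + Z_0) = (-95 + j184)/(327 + j184)
|Γ| = 207/375 = 0.552
VSWR = (1 + |Γ|)/(1 − |Γ|) = 1.55/0.448

VSWR ≈ 3.46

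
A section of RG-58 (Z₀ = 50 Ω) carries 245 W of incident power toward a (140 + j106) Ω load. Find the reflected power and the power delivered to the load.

P_reflected ≈ 100 W; P_delivered ≈ 145 W

|Γ| = |(90 + j106)/(190 + j106)| = 0.639
|Γ|² = 0.408
P_refl = |Γ|²·P_inc = 100 W, P_del = (1 − |Γ|²)·P_inc = 145 W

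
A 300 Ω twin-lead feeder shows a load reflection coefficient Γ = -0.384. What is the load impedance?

Z_L = Z_0·(1 + Γ)/(1 − Γ) = 300·(0.616)/(1.38)

Z_L ≈ 134 Ω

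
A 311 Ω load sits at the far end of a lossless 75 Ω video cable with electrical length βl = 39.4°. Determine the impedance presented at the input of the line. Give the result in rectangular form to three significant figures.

Z_in ≈ 41.3 − j79.2 Ω

tan(βl) = tan(39.4°) = 0.821
Z_in = Z_0·(Z_L + jZ_0·tanβl)/(Z_0 + jZ_L·tanβl)
     = 75·(311 + j61.6)/(75 + j255)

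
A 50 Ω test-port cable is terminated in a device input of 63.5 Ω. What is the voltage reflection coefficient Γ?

Γ = 0.119

Γ = (Z_L − Z_0)/(Z_L + Z_0) = (63.5 − 50)/(63.5 + 50) = 13.5/113.5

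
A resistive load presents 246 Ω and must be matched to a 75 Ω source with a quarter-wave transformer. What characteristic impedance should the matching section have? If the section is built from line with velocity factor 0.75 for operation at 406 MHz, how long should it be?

Z_qwt ≈ 136 Ω; length ≈ 13.9 cm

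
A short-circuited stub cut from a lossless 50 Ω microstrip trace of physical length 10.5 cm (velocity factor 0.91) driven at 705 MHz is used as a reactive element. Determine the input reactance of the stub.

λ = v/f = 0.91·c / 705 MHz = 0.387 m
βl = 2π·l/λ = 2π × 0.271 = 97.6°
tan(βl) = -7.48
For a short-circuited stub, Z_in = jZ_0·tan(βl)

X_in ≈ -374 Ω (capacitive)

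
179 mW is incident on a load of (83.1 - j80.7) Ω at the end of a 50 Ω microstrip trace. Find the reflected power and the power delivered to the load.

|Γ| = |(33.1 − j80.7)/(133.1 − j80.7)| = 0.56
|Γ|² = 0.314
P_refl = |Γ|²·P_inc = 56.2 mW, P_del = (1 − |Γ|²)·P_inc = 123 mW

P_reflected ≈ 56.2 mW; P_delivered ≈ 123 mW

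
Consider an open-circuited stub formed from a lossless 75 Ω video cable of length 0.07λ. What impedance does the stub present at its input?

βl = 2π × 0.07 = 25.2°
tan(βl) = 0.471
For an open-circuited stub, Z_in = −jZ_0·cot(βl) = −jZ_0/tan(βl)

Z_in ≈ −j159 Ω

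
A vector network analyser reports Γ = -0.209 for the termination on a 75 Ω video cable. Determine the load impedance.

Z_L = Z_0·(1 + Γ)/(1 − Γ) = 75·(0.791)/(1.21)

Z_L ≈ 49.1 Ω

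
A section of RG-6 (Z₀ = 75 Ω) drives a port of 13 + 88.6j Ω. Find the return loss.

RL ≈ 1.25 dB

Γ = (-62 + j88.6)/(88 + j88.6), |Γ| = 0.866
RL = −20·log₁₀|Γ| = −20·log₁₀(0.866)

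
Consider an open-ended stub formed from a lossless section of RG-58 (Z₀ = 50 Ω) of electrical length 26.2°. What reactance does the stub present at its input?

tan(βl) = 0.492
For an open-ended stub, Z_in = −jZ_0·cot(βl) = −jZ_0/tan(βl)

X_in ≈ -102 Ω (capacitive)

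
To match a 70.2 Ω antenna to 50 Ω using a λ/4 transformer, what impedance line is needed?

Z_qwt = √(Z_0·R_L) = √(50 × 70.2) = √3510

Z_qwt ≈ 59.2 Ω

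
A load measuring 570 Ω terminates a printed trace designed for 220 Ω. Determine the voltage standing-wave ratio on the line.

Γ = (570 − 220)/(570 + 220) = 0.443
VSWR = (1 + 0.443)/(1 − 0.443)

VSWR ≈ 2.59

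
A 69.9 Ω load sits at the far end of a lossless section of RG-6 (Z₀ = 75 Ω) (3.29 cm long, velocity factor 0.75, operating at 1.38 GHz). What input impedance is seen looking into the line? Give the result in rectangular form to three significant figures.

λ = v/f = 0.75·c / 1.38 GHz = 0.163 m
βl = 2π·l/λ = 2π × 0.202 = 72.6°
tan(βl) = tan(72.6°) = 3.2
Z_in = Z_0·(Z_L + jZ_0·tanβl)/(Z_0 + jZ_L·tanβl)
     = 75·(69.9 + j240)/(75 + j224)

Z_in ≈ 79.4 + j3.19 Ω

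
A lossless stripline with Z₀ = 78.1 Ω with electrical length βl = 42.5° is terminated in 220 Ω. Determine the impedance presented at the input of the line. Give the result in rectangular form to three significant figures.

tan(βl) = tan(42.5°) = 0.916
Z_in = Z_0·(Z_L + jZ_0·tanβl)/(Z_0 + jZ_L·tanβl)
     = 78.1·(220 + j71.6)/(78.1 + j202)

Z_in ≈ 52.8 − j64.8 Ω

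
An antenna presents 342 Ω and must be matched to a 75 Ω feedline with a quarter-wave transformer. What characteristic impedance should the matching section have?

Z_qwt = √(Z_0·R_L) = √(75 × 342) = √25650

Z_qwt ≈ 160 Ω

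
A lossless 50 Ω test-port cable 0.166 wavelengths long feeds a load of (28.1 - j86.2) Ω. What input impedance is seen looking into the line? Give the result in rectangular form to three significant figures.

Z_in ≈ 6.68 − j1.74 Ω

βl = 2π × 0.166 = 59.8°
tan(βl) = tan(59.8°) = 1.72
Z_in = Z_0·(Z_L + jZ_0·tanβl)/(Z_0 + jZ_L·tanβl)
     = 50·(28.1 − j0.429)/(198 + j48.2)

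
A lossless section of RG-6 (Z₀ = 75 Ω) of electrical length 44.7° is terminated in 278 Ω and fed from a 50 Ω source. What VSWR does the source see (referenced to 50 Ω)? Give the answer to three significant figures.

VSWR ≈ 4.08

tan(βl) = 0.99
Z_in = Z_0·(Z_L + jZ_0·tanβl)/(Z_0 + jZ_L·tanβl) = 38.1 − j65.4 Ω
Γ_s = (Z_in − Z_s)/(Z_in + Z_s) = (-11.9 − j65.4)/(88.1 − j65.4), |Γ_s| = 0.606
VSWR = (1 + |Γ_s|)/(1 − |Γ_s|)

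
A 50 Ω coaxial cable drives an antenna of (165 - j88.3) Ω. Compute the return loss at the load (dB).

RL ≈ 4.1 dB

Γ = (115 − j88.3)/(215 − j88.3), |Γ| = 0.624
RL = −20·log₁₀|Γ| = −20·log₁₀(0.624)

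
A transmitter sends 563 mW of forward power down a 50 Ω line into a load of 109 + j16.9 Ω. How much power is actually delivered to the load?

P_delivered ≈ 480 mW

|Γ| = |(59 + j16.9)/(159 + j16.9)| = 0.384
|Γ|² = 0.147
P_refl = |Γ|²·P_inc = 82.9 mW, P_del = (1 − |Γ|²)·P_inc = 480 mW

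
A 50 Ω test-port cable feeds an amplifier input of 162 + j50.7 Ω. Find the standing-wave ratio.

Γ = (Z_L − Z_0)/(Z_L + Z_0) = (112 + j50.7)/(212 + j50.7)
|Γ| = 123/218 = 0.564
VSWR = (1 + |Γ|)/(1 − |Γ|) = 1.56/0.436

VSWR ≈ 3.59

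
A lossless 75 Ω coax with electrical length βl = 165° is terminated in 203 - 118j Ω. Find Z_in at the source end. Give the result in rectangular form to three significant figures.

tan(βl) = tan(165°) = -0.268
Z_in = Z_0·(Z_L + jZ_0·tanβl)/(Z_0 + jZ_L·tanβl)
     = 75·(203 − j138)/(43.4 − j54.4)

Z_in ≈ 253 + j78.3 Ω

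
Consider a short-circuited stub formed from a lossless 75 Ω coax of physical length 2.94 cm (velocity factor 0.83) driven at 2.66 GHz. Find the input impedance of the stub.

Z_in ≈ −j176 Ω

λ = v/f = 0.83·c / 2.66 GHz = 0.0936 m
βl = 2π·l/λ = 2π × 0.314 = 113°
tan(βl) = -2.35
For a short-circuited stub, Z_in = jZ_0·tan(βl)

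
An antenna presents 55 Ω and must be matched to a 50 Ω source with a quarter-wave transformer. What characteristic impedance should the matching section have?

Z_qwt ≈ 52.4 Ω

Z_qwt = √(Z_0·R_L) = √(50 × 55) = √2750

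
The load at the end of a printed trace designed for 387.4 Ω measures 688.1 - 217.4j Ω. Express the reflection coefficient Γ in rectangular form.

Γ ≈ 0.308 − j0.14

Γ = (Z_L − Z_0)/(Z_L + Z_0) = (300.7 − j217.4)/(1076 − j217.4)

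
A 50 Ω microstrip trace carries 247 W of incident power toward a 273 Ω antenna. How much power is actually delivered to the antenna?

P_delivered ≈ 129 W

Γ = (273 − 50)/(273 + 50) = 0.69
|Γ|² = 0.477
P_refl = |Γ|²·P_inc = 118 W, P_del = (1 − |Γ|²)·P_inc = 129 W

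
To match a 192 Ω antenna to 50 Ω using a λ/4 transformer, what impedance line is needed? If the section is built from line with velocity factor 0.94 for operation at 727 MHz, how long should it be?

Z_qwt ≈ 98 Ω; length ≈ 9.7 cm

Z_qwt = √(Z_0·R_L) = √(50 × 192) = √9600
λ = 0.94·c/f = 0.388 m, so l = λ/4 = 0.097 m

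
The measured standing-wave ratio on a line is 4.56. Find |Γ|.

|Γ| = (S − 1)/(S + 1) = (4.56 − 1)/(4.56 + 1) = 3.56/5.56

|Γ| ≈ 0.64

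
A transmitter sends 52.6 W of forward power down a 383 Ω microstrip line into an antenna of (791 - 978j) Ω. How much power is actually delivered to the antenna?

|Γ| = |(408 − j978)/(1174 − j978)| = 0.694
|Γ|² = 0.481
P_refl = |Γ|²·P_inc = 25.3 W, P_del = (1 − |Γ|²)·P_inc = 27.3 W

P_delivered ≈ 27.3 W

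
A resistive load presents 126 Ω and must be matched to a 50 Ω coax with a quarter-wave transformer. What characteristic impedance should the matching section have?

Z_qwt ≈ 79.4 Ω

Z_qwt = √(Z_0·R_L) = √(50 × 126) = √6300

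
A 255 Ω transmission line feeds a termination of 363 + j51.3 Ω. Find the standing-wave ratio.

VSWR ≈ 1.48

Γ = (Z_L − Z_0)/(Z_L + Z_0) = (108 + j51.3)/(618 + j51.3)
|Γ| = 120/620 = 0.193
VSWR = (1 + |Γ|)/(1 − |Γ|) = 1.19/0.807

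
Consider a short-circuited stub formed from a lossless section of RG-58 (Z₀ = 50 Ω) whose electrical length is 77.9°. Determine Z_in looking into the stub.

Z_in ≈ +j233 Ω

tan(βl) = 4.66
For a short-circuited stub, Z_in = jZ_0·tan(βl)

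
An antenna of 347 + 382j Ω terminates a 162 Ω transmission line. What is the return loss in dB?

RL ≈ 3.52 dB

Γ = (185 + j382)/(509 + j382), |Γ| = 0.667
RL = −20·log₁₀|Γ| = −20·log₁₀(0.667)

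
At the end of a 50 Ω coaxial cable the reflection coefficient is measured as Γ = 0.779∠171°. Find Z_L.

Z_L = Z_0·(1 + Γ)/(1 − Γ) = 50·(0.231 + j0.122)/(1.77 − j0.122)

Z_L ≈ 6.25 + j3.87 Ω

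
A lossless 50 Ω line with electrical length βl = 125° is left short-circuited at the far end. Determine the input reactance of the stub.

tan(βl) = -1.43
For a short-circuited stub, Z_in = jZ_0·tan(βl)

X_in ≈ -71.4 Ω (capacitive)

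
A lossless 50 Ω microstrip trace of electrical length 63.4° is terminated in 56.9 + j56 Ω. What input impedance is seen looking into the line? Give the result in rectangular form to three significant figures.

Z_in ≈ 42.4 − j48.1 Ω

tan(βl) = tan(63.4°) = 2
Z_in = Z_0·(Z_L + jZ_0·tanβl)/(Z_0 + jZ_L·tanβl)
     = 50·(56.9 + j156)/(-61.8 + j114)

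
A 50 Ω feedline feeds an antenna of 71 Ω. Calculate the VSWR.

VSWR ≈ 1.42

Γ = (71 − 50)/(71 + 50) = 0.174
VSWR = (1 + 0.174)/(1 − 0.174)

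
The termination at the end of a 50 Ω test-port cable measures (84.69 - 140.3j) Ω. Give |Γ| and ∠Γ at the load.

Γ = (Z_L − Z_0)/(Z_L + Z_0) = (34.69 − j140.3)/(134.7 − j140.3)
|Γ| = 145/194 = 0.743

Γ ≈ 0.743 ∠ -29.9°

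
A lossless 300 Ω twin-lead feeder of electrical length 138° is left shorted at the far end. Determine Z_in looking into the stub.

Z_in ≈ −j270 Ω

tan(βl) = -0.9
For a shorted stub, Z_in = jZ_0·tan(βl)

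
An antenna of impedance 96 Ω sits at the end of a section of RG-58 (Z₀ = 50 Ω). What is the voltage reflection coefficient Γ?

Γ = 0.315

Γ = (Z_L − Z_0)/(Z_L + Z_0) = (96 − 50)/(96 + 50) = 46/146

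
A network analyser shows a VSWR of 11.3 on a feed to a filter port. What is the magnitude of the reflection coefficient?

|Γ| ≈ 0.837

|Γ| = (S − 1)/(S + 1) = (11.3 − 1)/(11.3 + 1) = 10.3/12.3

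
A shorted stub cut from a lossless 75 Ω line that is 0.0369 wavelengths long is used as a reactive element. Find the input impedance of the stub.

Z_in ≈ +j17.7 Ω

βl = 2π × 0.0369 = 13.3°
tan(βl) = 0.236
For a shorted stub, Z_in = jZ_0·tan(βl)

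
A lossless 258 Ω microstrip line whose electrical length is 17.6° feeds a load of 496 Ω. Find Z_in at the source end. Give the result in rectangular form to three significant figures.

tan(βl) = tan(17.6°) = 0.317
Z_in = Z_0·(Z_L + jZ_0·tanβl)/(Z_0 + jZ_L·tanβl)
     = 258·(496 + j81.8)/(258 + j157)

Z_in ≈ 398 − j161 Ω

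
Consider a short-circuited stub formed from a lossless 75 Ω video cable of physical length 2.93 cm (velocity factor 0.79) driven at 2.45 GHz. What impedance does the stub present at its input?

λ = v/f = 0.79·c / 2.45 GHz = 0.0967 m
βl = 2π·l/λ = 2π × 0.303 = 109°
tan(βl) = -2.9
For a short-circuited stub, Z_in = jZ_0·tan(βl)

Z_in ≈ −j217 Ω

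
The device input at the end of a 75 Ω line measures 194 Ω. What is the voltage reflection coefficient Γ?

Γ = (Z_L − Z_0)/(Z_L + Z_0) = (194 − 75)/(194 + 75) = 119/269

Γ = 0.442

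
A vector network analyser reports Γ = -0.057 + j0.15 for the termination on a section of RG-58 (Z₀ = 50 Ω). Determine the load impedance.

Z_L = Z_0·(1 + Γ)/(1 − Γ) = 50·(0.943 + j0.15)/(1.06 − j0.15)

Z_L ≈ 42.7 + j13.2 Ω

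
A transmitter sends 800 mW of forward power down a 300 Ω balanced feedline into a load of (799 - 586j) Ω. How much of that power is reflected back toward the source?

|Γ| = |(499 − j586)/(1099 − j586)| = 0.618
|Γ|² = 0.382
P_refl = |Γ|²·P_inc = 306 mW, P_del = (1 − |Γ|²)·P_inc = 494 mW

P_reflected ≈ 306 mW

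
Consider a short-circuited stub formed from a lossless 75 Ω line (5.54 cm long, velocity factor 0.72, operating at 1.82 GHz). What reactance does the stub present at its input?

λ = v/f = 0.72·c / 1.82 GHz = 0.119 m
βl = 2π·l/λ = 2π × 0.467 = 168°
tan(βl) = -0.212
For a short-circuited stub, Z_in = jZ_0·tan(βl)

X_in ≈ -15.9 Ω (capacitive)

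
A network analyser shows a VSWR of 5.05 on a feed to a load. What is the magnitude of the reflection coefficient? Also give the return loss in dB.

|Γ| = (S − 1)/(S + 1) = (5.05 − 1)/(5.05 + 1) = 4.05/6.05
RL = −20·log₁₀|Γ| = −20·log₁₀(0.669)

|Γ| ≈ 0.669; return loss ≈ 3.49 dB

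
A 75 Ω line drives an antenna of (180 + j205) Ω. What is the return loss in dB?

Γ = (105 + j205)/(255 + j205), |Γ| = 0.704
RL = −20·log₁₀|Γ| = −20·log₁₀(0.704)

RL ≈ 3.05 dB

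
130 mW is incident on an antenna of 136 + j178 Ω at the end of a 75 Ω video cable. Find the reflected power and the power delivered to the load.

P_reflected ≈ 60.4 mW; P_delivered ≈ 69.6 mW

|Γ| = |(61 + j178)/(211 + j178)| = 0.682
|Γ|² = 0.465
P_refl = |Γ|²·P_inc = 60.4 mW, P_del = (1 − |Γ|²)·P_inc = 69.6 mW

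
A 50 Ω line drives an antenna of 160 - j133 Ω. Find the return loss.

Γ = (110 − j133)/(210 − j133), |Γ| = 0.694
RL = −20·log₁₀|Γ| = −20·log₁₀(0.694)

RL ≈ 3.17 dB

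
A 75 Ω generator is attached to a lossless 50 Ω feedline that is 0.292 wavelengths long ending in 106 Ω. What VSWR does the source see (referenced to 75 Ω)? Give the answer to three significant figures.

βl = 2π × 0.292 = 105°
tan(βl) = -3.7
Z_in = Z_0·(Z_L + jZ_0·tanβl)/(Z_0 + jZ_L·tanβl) = 24.9 + j10.3 Ω
Γ_s = (Z_in − Z_s)/(Z_in + Z_s) = (-50.1 + j10.3)/(99.9 + j10.3), |Γ_s| = 0.509
VSWR = (1 + |Γ_s|)/(1 − |Γ_s|)

VSWR ≈ 3.08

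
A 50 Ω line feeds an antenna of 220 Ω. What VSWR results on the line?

VSWR ≈ 4.4

For a purely resistive load, VSWR = R_L/Z_0 or Z_0/R_L (whichever > 1) = 220/50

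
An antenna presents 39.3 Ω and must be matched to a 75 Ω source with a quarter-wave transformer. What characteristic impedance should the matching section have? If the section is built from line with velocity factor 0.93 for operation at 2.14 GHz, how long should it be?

Z_qwt ≈ 54.3 Ω; length ≈ 3.26 cm

Z_qwt = √(Z_0·R_L) = √(75 × 39.3) = √2948
λ = 0.93·c/f = 0.13 m, so l = λ/4 = 0.0326 m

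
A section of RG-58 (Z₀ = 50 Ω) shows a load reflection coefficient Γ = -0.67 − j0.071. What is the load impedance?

Z_L ≈ 9.77 − j2.54 Ω

Z_L = Z_0·(1 + Γ)/(1 − Γ) = 50·(0.33 − j0.071)/(1.67 + j0.071)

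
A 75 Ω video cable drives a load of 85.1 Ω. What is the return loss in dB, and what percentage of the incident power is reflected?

Γ = (85.1 − 75)/(85.1 + 75) = 0.0631
RL = −20·log₁₀(0.0631) = 24 dB
P_refl/P_inc = |Γ|² = 0.00398

RL ≈ 24 dB; 0.398% of incident power reflected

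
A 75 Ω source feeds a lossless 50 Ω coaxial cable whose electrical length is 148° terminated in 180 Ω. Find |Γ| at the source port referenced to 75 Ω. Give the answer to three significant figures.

|Γ| ≈ 0.534

tan(βl) = -0.625
Z_in = Z_0·(Z_L + jZ_0·tanβl)/(Z_0 + jZ_L·tanβl) = 41.3 + j61.7 Ω
Γ_s = (Z_in − Z_s)/(Z_in + Z_s) = (-33.7 + j61.7)/(116 + j61.7), |Γ_s| = 0.534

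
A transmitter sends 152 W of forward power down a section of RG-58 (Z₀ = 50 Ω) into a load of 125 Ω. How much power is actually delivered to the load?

Γ = (125 − 50)/(125 + 50) = 0.429
|Γ|² = 0.184
P_refl = |Γ|²·P_inc = 27.9 W, P_del = (1 − |Γ|²)·P_inc = 124 W

P_delivered ≈ 124 W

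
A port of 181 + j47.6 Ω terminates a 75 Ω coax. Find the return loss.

Γ = (106 + j47.6)/(256 + j47.6), |Γ| = 0.446
RL = −20·log₁₀|Γ| = −20·log₁₀(0.446)

RL ≈ 7.01 dB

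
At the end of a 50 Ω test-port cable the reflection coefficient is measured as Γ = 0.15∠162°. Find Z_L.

Z_L = Z_0·(1 + Γ)/(1 − Γ) = 50·(0.857 + j0.0464)/(1.14 − j0.0464)

Z_L ≈ 37.4 + j3.54 Ω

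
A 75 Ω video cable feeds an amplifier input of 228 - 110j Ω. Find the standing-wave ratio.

Γ = (Z_L − Z_0)/(Z_L + Z_0) = (153 − j110)/(303 − j110)
|Γ| = 188/322 = 0.585
VSWR = (1 + |Γ|)/(1 − |Γ|) = 1.58/0.415

VSWR ≈ 3.81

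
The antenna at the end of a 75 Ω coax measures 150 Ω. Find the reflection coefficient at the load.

Γ = 0.333

Γ = (Z_L − Z_0)/(Z_L + Z_0) = (150 − 75)/(150 + 75) = 75/225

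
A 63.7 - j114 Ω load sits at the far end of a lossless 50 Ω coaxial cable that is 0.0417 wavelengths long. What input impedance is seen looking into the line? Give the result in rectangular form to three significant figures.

Z_in ≈ 25.2 − j67.8 Ω

βl = 2π × 0.0417 = 15°
tan(βl) = tan(15°) = 0.268
Z_in = Z_0·(Z_L + jZ_0·tanβl)/(Z_0 + jZ_L·tanβl)
     = 50·(63.7 − j101)/(80.6 + j17.1)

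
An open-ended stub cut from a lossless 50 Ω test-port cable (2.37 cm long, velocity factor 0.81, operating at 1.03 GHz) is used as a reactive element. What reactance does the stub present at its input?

λ = v/f = 0.81·c / 1.03 GHz = 0.236 m
βl = 2π·l/λ = 2π × 0.1 = 36.2°
tan(βl) = 0.731
For an open-ended stub, Z_in = −jZ_0·cot(βl) = −jZ_0/tan(βl)

X_in ≈ -68.4 Ω (capacitive)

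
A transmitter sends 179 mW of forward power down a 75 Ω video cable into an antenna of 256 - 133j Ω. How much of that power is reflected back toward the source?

|Γ| = |(181 − j133)/(331 − j133)| = 0.63
|Γ|² = 0.396
P_refl = |Γ|²·P_inc = 71 mW, P_del = (1 − |Γ|²)·P_inc = 108 mW

P_reflected ≈ 71 mW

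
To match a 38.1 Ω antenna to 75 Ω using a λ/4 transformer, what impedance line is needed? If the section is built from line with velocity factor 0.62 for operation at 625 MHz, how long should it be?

Z_qwt ≈ 53.5 Ω; length ≈ 7.44 cm

Z_qwt = √(Z_0·R_L) = √(75 × 38.1) = √2858
λ = 0.62·c/f = 0.298 m, so l = λ/4 = 0.0744 m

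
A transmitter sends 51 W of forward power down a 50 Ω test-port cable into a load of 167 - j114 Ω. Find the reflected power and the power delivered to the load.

|Γ| = |(117 − j114)/(217 − j114)| = 0.666
|Γ|² = 0.444
P_refl = |Γ|²·P_inc = 22.7 W, P_del = (1 − |Γ|²)·P_inc = 28.3 W

P_reflected ≈ 22.7 W; P_delivered ≈ 28.3 W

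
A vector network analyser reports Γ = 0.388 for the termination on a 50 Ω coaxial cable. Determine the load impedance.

Z_L = Z_0·(1 + Γ)/(1 − Γ) = 50·(1.39)/(0.612)

Z_L ≈ 113 Ω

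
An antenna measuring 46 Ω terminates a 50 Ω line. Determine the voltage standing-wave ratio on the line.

Γ = (46 − 50)/(46 + 50) = -0.0417
VSWR = (1 + 0.0417)/(1 − 0.0417)

VSWR ≈ 1.09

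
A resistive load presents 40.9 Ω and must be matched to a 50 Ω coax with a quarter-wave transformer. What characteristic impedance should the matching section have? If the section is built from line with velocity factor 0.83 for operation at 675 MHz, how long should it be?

Z_qwt ≈ 45.2 Ω; length ≈ 9.22 cm

Z_qwt = √(Z_0·R_L) = √(50 × 40.9) = √2045
λ = 0.83·c/f = 0.369 m, so l = λ/4 = 0.0922 m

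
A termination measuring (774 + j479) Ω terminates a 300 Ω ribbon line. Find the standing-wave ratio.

Γ = (Z_L − Z_0)/(Z_L + Z_0) = (474 + j479)/(1074 + j479)
|Γ| = 674/1180 = 0.573
VSWR = (1 + |Γ|)/(1 − |Γ|) = 1.57/0.427

VSWR ≈ 3.68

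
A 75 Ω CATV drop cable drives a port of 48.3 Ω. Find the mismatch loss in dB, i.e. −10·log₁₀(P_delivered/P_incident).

mismatch loss ≈ 0.209 dB

Γ = (48.3 − 75)/(48.3 + 75) = -0.217
|Γ|² = 0.0469, so P_del/P_inc = 1 − |Γ|² = 0.953
ML = −10·log₁₀(1 − |Γ|²)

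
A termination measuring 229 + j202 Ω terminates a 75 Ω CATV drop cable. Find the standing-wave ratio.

VSWR ≈ 5.58

Γ = (Z_L − Z_0)/(Z_L + Z_0) = (154 + j202)/(304 + j202)
|Γ| = 254/365 = 0.696
VSWR = (1 + |Γ|)/(1 − |Γ|) = 1.7/0.304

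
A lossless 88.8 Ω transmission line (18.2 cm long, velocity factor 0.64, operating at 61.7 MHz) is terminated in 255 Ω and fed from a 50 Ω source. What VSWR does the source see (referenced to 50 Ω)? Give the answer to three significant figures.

λ = v/f = 0.64·c / 61.7 MHz = 3.11 m
βl = 2π·l/λ = 2π × 0.0585 = 21.1°
tan(βl) = 0.385
Z_in = Z_0·(Z_L + jZ_0·tanβl)/(Z_0 + jZ_L·tanβl) = 132 − j111 Ω
Γ_s = (Z_in − Z_s)/(Z_in + Z_s) = (81.8 − j111)/(182 − j111), |Γ_s| = 0.648
VSWR = (1 + |Γ_s|)/(1 − |Γ_s|)

VSWR ≈ 4.69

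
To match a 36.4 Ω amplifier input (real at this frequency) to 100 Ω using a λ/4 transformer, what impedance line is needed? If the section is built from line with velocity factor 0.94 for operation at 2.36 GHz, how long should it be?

Z_qwt ≈ 60.3 Ω; length ≈ 2.99 cm

Z_qwt = √(Z_0·R_L) = √(100 × 36.4) = √3640
λ = 0.94·c/f = 0.119 m, so l = λ/4 = 0.0299 m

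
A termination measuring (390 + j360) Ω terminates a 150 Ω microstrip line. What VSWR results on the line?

VSWR ≈ 5

Γ = (Z_L − Z_0)/(Z_L + Z_0) = (240 + j360)/(540 + j360)
|Γ| = 433/649 = 0.667
VSWR = (1 + |Γ|)/(1 − |Γ|) = 1.67/0.333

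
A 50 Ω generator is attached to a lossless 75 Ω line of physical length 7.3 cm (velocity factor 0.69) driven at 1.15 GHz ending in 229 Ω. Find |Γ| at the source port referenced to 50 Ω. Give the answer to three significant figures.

λ = v/f = 0.69·c / 1.15 GHz = 0.18 m
βl = 2π·l/λ = 2π × 0.406 = 146°
tan(βl) = -0.675
Z_in = Z_0·(Z_L + jZ_0·tanβl)/(Z_0 + jZ_L·tanβl) = 63.6 + j80.3 Ω
Γ_s = (Z_in − Z_s)/(Z_in + Z_s) = (13.6 + j80.3)/(114 + j80.3), |Γ_s| = 0.586

|Γ| ≈ 0.586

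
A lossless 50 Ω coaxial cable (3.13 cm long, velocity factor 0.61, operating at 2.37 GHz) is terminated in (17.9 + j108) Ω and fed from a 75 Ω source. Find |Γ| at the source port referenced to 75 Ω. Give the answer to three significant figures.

λ = v/f = 0.61·c / 2.37 GHz = 0.0772 m
βl = 2π·l/λ = 2π × 0.405 = 146°
tan(βl) = -0.676
Z_in = Z_0·(Z_L + jZ_0·tanβl)/(Z_0 + jZ_L·tanβl) = 4.27 + j30.6 Ω
Γ_s = (Z_in − Z_s)/(Z_in + Z_s) = (-70.7 + j30.6)/(79.3 + j30.6), |Γ_s| = 0.907

|Γ| ≈ 0.907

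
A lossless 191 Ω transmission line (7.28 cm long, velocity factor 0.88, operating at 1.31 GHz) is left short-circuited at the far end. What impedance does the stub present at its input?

λ = v/f = 0.88·c / 1.31 GHz = 0.202 m
βl = 2π·l/λ = 2π × 0.361 = 130°
tan(βl) = -1.19
For a short-circuited stub, Z_in = jZ_0·tan(βl)

Z_in ≈ −j227 Ω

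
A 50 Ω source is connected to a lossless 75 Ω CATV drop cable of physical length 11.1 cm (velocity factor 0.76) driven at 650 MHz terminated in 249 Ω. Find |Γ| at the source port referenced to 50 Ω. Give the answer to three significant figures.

λ = v/f = 0.76·c / 650 MHz = 0.351 m
βl = 2π·l/λ = 2π × 0.316 = 114°
tan(βl) = -2.25
Z_in = Z_0·(Z_L + jZ_0·tanβl)/(Z_0 + jZ_L·tanβl) = 26.6 + j29.7 Ω
Γ_s = (Z_in − Z_s)/(Z_in + Z_s) = (-23.4 + j29.7)/(76.6 + j29.7), |Γ_s| = 0.461

|Γ| ≈ 0.461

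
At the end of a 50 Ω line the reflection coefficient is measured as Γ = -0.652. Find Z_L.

Z_L = Z_0·(1 + Γ)/(1 − Γ) = 50·(0.348)/(1.65)

Z_L ≈ 10.5 Ω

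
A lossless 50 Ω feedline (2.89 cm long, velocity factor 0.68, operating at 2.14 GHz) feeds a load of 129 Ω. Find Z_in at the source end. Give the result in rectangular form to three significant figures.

Z_in ≈ 21.3 + j14.5 Ω

λ = v/f = 0.68·c / 2.14 GHz = 0.0953 m
βl = 2π·l/λ = 2π × 0.303 = 109°
tan(βl) = tan(109°) = -2.88
Z_in = Z_0·(Z_L + jZ_0·tanβl)/(Z_0 + jZ_L·tanβl)
     = 50·(129 − j144)/(50 − j372)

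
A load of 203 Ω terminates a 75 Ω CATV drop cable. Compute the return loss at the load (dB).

RL ≈ 6.74 dB

Γ = (203 − 75)/(203 + 75) = 0.46
RL = −20·log₁₀|Γ| = −20·log₁₀(0.46)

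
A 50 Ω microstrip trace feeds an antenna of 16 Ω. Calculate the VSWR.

VSWR ≈ 3.12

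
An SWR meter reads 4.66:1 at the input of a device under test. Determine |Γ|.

|Γ| ≈ 0.647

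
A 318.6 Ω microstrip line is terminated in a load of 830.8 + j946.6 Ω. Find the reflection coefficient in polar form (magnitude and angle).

Γ = (Z_L − Z_0)/(Z_L + Z_0) = (512.2 + j946.6)/(1149 + j946.6)
|Γ| = 1080/1490 = 0.723

Γ ≈ 0.723 ∠ 22.1°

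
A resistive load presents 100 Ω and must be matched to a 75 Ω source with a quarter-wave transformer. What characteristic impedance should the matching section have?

Z_qwt = √(Z_0·R_L) = √(75 × 100) = √7500

Z_qwt ≈ 86.6 Ω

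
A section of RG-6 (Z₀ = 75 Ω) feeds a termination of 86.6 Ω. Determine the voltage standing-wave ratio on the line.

VSWR ≈ 1.15

Γ = (86.6 − 75)/(86.6 + 75) = 0.0718
VSWR = (1 + 0.0718)/(1 − 0.0718)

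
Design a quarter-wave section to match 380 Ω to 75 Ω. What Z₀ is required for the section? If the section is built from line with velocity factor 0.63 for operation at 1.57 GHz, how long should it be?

Z_qwt = √(Z_0·R_L) = √(75 × 380) = √28500
λ = 0.63·c/f = 0.12 m, so l = λ/4 = 0.0301 m

Z_qwt ≈ 169 Ω; length ≈ 3.01 cm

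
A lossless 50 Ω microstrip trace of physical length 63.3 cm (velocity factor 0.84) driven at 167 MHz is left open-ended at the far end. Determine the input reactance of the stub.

X_in ≈ 90.3 Ω (inductive)

λ = v/f = 0.84·c / 167 MHz = 1.51 m
βl = 2π·l/λ = 2π × 0.419 = 151°
tan(βl) = -0.554
For an open-ended stub, Z_in = −jZ_0·cot(βl) = −jZ_0/tan(βl)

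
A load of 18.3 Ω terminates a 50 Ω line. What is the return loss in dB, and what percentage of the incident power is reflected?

RL ≈ 6.67 dB; 21.5% of incident power reflected

Γ = (18.3 − 50)/(18.3 + 50) = -0.464
RL = −20·log₁₀(0.464) = 6.67 dB
P_refl/P_inc = |Γ|² = 0.215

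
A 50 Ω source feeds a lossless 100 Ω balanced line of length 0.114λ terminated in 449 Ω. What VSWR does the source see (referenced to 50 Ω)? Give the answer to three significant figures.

VSWR ≈ 6.17

βl = 2π × 0.114 = 41°
tan(βl) = 0.871
Z_in = Z_0·(Z_L + jZ_0·tanβl)/(Z_0 + jZ_L·tanβl) = 48.5 − j102 Ω
Γ_s = (Z_in − Z_s)/(Z_in + Z_s) = (-1.51 − j102)/(98.5 − j102), |Γ_s| = 0.721
VSWR = (1 + |Γ_s|)/(1 − |Γ_s|)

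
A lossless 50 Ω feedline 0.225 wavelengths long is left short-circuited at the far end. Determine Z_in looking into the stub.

βl = 2π × 0.225 = 81°
tan(βl) = 6.31
For a short-circuited stub, Z_in = jZ_0·tan(βl)

Z_in ≈ +j316 Ω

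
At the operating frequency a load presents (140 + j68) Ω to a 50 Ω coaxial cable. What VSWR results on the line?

VSWR ≈ 3.53

Γ = (Z_L − Z_0)/(Z_L + Z_0) = (90 + j68)/(190 + j68)
|Γ| = 113/202 = 0.559
VSWR = (1 + |Γ|)/(1 − |Γ|) = 1.56/0.441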